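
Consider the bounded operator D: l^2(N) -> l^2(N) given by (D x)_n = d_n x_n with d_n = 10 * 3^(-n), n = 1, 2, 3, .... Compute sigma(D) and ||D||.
sigma(D) = {10 * 3^(-n) : n ≥ 1} ∪ {0}; ||D|| = 10/3

A bounded diagonal operator on l^2 with diagonal entries d_n has spectrum equal to the closure of {d_n : n ≥ 1}: every d_n is an eigenvalue (with eigenvector e_n), so {d_n} ⊂ sigma(D); the spectrum is closed, so its closure is too; and for lambda not in the closure, (D - lambda I) has bounded inverse (the diagonal entries 1/(d_n - lambda) are bounded). For our sequence d_n = 10 * 3^(-n), n = 1, 2, 3, ...:
  - {d_n} = {10 * 3^(-n) : n ≥ 1}; the only limit point is 0
  - closure = {10 * 3^(-n) : n ≥ 1} ∪ {0}
For the norm: a diagonal operator has ||D|| = sup_n |d_n|. Here d_n = 10 * 3^(-n) is positive and decreasing, so sup_n |d_n| = d_1 = 10/3. So ||D|| = 10/3.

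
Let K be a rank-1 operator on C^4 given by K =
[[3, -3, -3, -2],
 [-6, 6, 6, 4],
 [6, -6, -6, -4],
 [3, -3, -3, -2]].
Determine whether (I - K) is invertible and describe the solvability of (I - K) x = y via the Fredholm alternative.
(I - K) is singular (det(I - K) = 0, i.e. 1 ∈ sigma(K)). (I - K) x = y is solvable iff y ⊥ ker((I - K)^*) = span{(3, -3, -3, -2)}, i.e. iff 3y_1 - 3y_2 - 3y_3 - 2y_4 = 0. When solvable, the solutions are x = y + c·(1, -2, 2, 1), c arbitrary (ker(I - K) = span{(1, -2, 2, 1)}, dimension 1).

K has rank 1, so it is an outer product K = u v^T: every row of K is a multiple of one row vector. Reading off the entries, u = (1, -2, 2, 1) and v = (3, -3, -3, -2) (row i of K equals u_i·v^T). A rank-one matrix u v^T satisfies K u = u (v·u) and kills the (3)-dimensional subspace v^⊥, so its characteristic polynomial is lambda^3 (lambda - v·u) with v·u = tr K = 1. Hence the eigenvalues of I - K are 1 (multiplicity 3) and 1 - (1) = 0, so det(I - K) = 0. (Direct check: I - K =
[[-2, 3, 3, 2],
 [6, -5, -6, -4],
 [-6, 6, 7, 4],
 [-3, 3, 3, 3]]
has determinant 0.) So 1 is an eigenvalue of K and (I - K) is not invertible. The finite-dimensional Fredholm alternative says: either (I - K) is invertible, or ker(I - K) ≠ {0} and then range(I - K) = ker((I - K)^*)^⊥, with dim ker(I - K) = dim ker((I - K)^*). We are in the second case, so we need both kernels. Kernel of I - K: (I - K) u = u - u (v·u) = u - u = 0, so ker(I - K) = span{u} = span{(1, -2, 2, 1)} (it is exactly 1-dimensional because rank(I - K) = 3). Kernel of the adjoint: K is real, so (I - K)^* = I - K^T = I - v u^T, and (I - v u^T) v = v - v (u·v) = 0; hence ker((I - K)^*) = span{v} = span{(3, -3, -3, -2)}. Therefore (I - K) x = y is solvable iff <y, v> = 0, i.e. iff 3y_1 - 3y_2 - 3y_3 - 2y_4 = 0. When this holds, K y = u (v·y) = 0, so (I - K) y = y and x = y is a particular solution; the full solution set is the line x = y + c·u = y + c·(1, -2, 2, 1), c ∈ C.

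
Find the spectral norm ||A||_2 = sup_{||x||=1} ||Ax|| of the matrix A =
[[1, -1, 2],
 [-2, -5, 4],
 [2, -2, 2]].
||A||_2 ≈ 7.3312 (= sqrt(largest eigenvalue of A^T A))

||A||_2 = sigma_max(A) = sqrt(lambda_max(A^T A)). Form the symmetric matrix M = A^T A =
[[9, 5, -2],
 [5, 30, -26],
 [-2, -26, 24]].
Its characteristic polynomial (trace, sum of principal 2x2 minors, determinant of M give the coefficients) is
  p(λ) = det(λ I - M) = λ^3 - 63λ^2 + 501λ - 196.
No integer candidate from the rational root theorem (±divisors of 196) is a root, so the roots are irrational. The cubic discriminant is Δ = 407497149 > 0, so there are three distinct real roots. p(0) = -196 and p(1) = 243 have opposite signs, so a root lies in (0, 1); Newton's method refines it to λ ≈ 0.4125. p(8) = 292 and p(9) = -61 have opposite signs, so a root lies in (8, 9); Newton's method refines it to λ ≈ 8.8413. p(53) = -1733 and p(54) = 614 have opposite signs, so a root lies in (53, 54); Newton's method refines it to λ ≈ 53.7463. Check (Vieta): the three roots sum to 63, matching tr M = 63.
So the eigenvalues of A^T A are ≈ 0.4125, 8.8413, 53.7463 (all ≥ 0, as they must be for A^T A). The largest is λ_max ≈ 53.7463, hence ||A||_2 = sqrt(λ_max) ≈ 7.3312.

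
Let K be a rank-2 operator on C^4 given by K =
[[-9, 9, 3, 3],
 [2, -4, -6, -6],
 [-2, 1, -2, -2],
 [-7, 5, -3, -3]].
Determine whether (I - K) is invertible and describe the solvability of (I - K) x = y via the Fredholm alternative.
(I - K) is invertible (det(I - K) = 165 ≠ 0), so for every y in C^4 the equation (I - K) x = y has a unique solution.

K has rank 2 and factors as K = U V^T = u1 v1^T + u2 v2^T with u1 = (0, -2, -1, -2), v1 = (2, -1, 2, 2), u2 = (3, -2, 0, 1), v2 = (-3, 3, 1, 1) (multiplying out reproduces the displayed K). The nonzero eigenvalues of U V^T coincide with those of the 2 x 2 matrix G = V^T U = [[v1·u1, v1·u2], [v2·u1, v2·u2]] = [[-4, 10], [-9, -14]], and by the Sylvester determinant identity det(I_4 - U V^T) = det(I_2 - V^T U) = det([[5, -10], [9, 15]]) = (5)(15) - (-10)(9) = 165. (Direct check: I - K =
[[10, -9, -3, -3],
 [-2, 5, 6, 6],
 [2, -1, 3, 2],
 [7, -5, 3, 4]]
has determinant 165.) The finite-dimensional Fredholm alternative says: either (I - K) is invertible, or ker(I - K) ≠ {0} and then range(I - K) = ker((I - K)^*)^⊥, with dim ker(I - K) = dim ker((I - K)^*). Since det(I - K) ≠ 0, 1 is not an eigenvalue of K and ker(I - K) = {0}, so we are in the first case: for every y there is a unique x = (I - K)^(-1) y. (Explicitly, by the Woodbury identity, (I - U V^T)^(-1) = I + U (I_2 - G)^(-1) V^T.)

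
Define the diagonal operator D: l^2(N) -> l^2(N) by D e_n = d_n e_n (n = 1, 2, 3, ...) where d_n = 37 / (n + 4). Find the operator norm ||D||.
||D|| = 37/5 (attained at n = 1)

For D diagonal, ||D|| = sup_n |d_n| = sup_n 37/(n + 4). This is positive and strictly decreasing in n, so the supremum is attained at n = 1: d_1 = 37/(1 + 4) = 37/5. Hence ||D|| = 37/5.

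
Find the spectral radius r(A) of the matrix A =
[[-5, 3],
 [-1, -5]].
r(A) = sqrt(28) ≈ 5.2915

The eigenvalues of A are the roots of its characteristic polynomial. With M = A (coefficients from the trace and determinant):
  p(λ) = det(λ I - M) = λ^2 + 10λ + 28.
For λ^2 + 10λ + 28 the discriminant is -12. It is negative, so the roots are the complex-conjugate pair λ = -5 ± (sqrt(12)/2) i ≈ -5 ± 1.7321i. For a conjugate pair the product of the roots equals the constant term, so |λ|^2 = 28 and |λ| = sqrt(28) ≈ 5.2915.
Thus the eigenvalues (to 4 decimals) are -5 ± 1.7321i (modulus 5.2915). The spectral radius is the largest modulus: r(A) = sqrt(28) ≈ 5.2915. (Cross-check: r(A) ≤ ||A||_2 ≈ 6.3852; equality holds whenever A is normal, though it can also hold for some non-normal A.)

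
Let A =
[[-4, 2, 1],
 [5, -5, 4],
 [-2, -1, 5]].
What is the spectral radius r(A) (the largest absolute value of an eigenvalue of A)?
r(A) ≈ 7.7106

The eigenvalues of A are the roots of its characteristic polynomial. With M = A (coefficients from the trace, the sum of principal 2x2 minors, and det A):
  p(λ) = det(λ I - M) = λ^3 + 4λ^2 - 29λ - 3.
No integer candidate from the rational root theorem (±divisors of 3) is a root, so the roots are irrational. The cubic discriminant is Δ = 117801 > 0, so there are three distinct real roots. p(-8) = -27 and p(-7) = 53 have opposite signs, so a root lies in (-8, -7); Newton's method refines it to λ ≈ -7.7106. p(-1) = 29 and p(0) = -3 have opposite signs, so a root lies in (-1, 0); Newton's method refines it to λ ≈ -0.102. p(3) = -27 and p(4) = 9 have opposite signs, so a root lies in (3, 4); Newton's method refines it to λ ≈ 3.8126. Check (Vieta): the three roots sum to -4, matching tr M = -4.
Thus the eigenvalues (to 4 decimals) are -7.7106 (modulus 7.7106); -0.102 (modulus 0.102); 3.8126 (modulus 3.8126). The spectral radius is the largest modulus: r(A) ≈ 7.7106. (Cross-check: r(A) ≤ ||A||_2 ≈ 8.9261; equality holds whenever A is normal, though it can also hold for some non-normal A.)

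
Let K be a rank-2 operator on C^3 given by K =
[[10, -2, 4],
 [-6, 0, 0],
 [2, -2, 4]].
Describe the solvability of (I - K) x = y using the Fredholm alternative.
(I - K) is invertible (det(I - K) = 7 ≠ 0), so for every y in C^3 the equation (I - K) x = y has a unique solution.

K has rank 2 and factors as K = U V^T = u1 v1^T + u2 v2^T with u1 = (-3, 3, 1), v1 = (-2, 0, 0), u2 = (-2, 0, -2), v2 = (-2, 1, -2) (multiplying out reproduces the displayed K). The nonzero eigenvalues of U V^T coincide with those of the 2 x 2 matrix G = V^T U = [[v1·u1, v1·u2], [v2·u1, v2·u2]] = [[6, 4], [7, 8]], and by the Sylvester determinant identity det(I_3 - U V^T) = det(I_2 - V^T U) = det([[-5, -4], [-7, -7]]) = (-5)(-7) - (-4)(-7) = 7. (Direct check: I - K =
[[-9, 2, -4],
 [6, 1, 0],
 [-2, 2, -3]]
has determinant 7.) The finite-dimensional Fredholm alternative says: either (I - K) is invertible, or ker(I - K) ≠ {0} and then range(I - K) = ker((I - K)^*)^⊥, with dim ker(I - K) = dim ker((I - K)^*). Since det(I - K) ≠ 0, 1 is not an eigenvalue of K and ker(I - K) = {0}, so we are in the first case: for every y there is a unique x = (I - K)^(-1) y. (Explicitly, by the Woodbury identity, (I - U V^T)^(-1) = I + U (I_2 - G)^(-1) V^T.)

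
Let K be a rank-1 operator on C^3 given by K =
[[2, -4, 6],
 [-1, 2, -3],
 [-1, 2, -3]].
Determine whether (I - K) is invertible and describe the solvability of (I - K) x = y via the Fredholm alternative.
(I - K) is singular (det(I - K) = 0, i.e. 1 ∈ sigma(K)). (I - K) x = y is solvable iff y ⊥ ker((I - K)^*) = span{(1, -2, 3)}, i.e. iff y_1 - 2y_2 + 3y_3 = 0. When solvable, the solutions are x = y + c·(2, -1, -1), c arbitrary (ker(I - K) = span{(2, -1, -1)}, dimension 1).

K has rank 1, so it is an outer product K = u v^T: every row of K is a multiple of one row vector. Reading off the entries, u = (2, -1, -1) and v = (1, -2, 3) (row i of K equals u_i·v^T). A rank-one matrix u v^T satisfies K u = u (v·u) and kills the (2)-dimensional subspace v^⊥, so its characteristic polynomial is lambda^2 (lambda - v·u) with v·u = tr K = 1. Hence the eigenvalues of I - K are 1 (multiplicity 2) and 1 - (1) = 0, so det(I - K) = 0. (Direct check: I - K =
[[-1, 4, -6],
 [1, -1, 3],
 [1, -2, 4]]
has determinant 0.) So 1 is an eigenvalue of K and (I - K) is not invertible. The finite-dimensional Fredholm alternative says: either (I - K) is invertible, or ker(I - K) ≠ {0} and then range(I - K) = ker((I - K)^*)^⊥, with dim ker(I - K) = dim ker((I - K)^*). We are in the second case, so we need both kernels. Kernel of I - K: (I - K) u = u - u (v·u) = u - u = 0, so ker(I - K) = span{u} = span{(2, -1, -1)} (it is exactly 1-dimensional because rank(I - K) = 2). Kernel of the adjoint: K is real, so (I - K)^* = I - K^T = I - v u^T, and (I - v u^T) v = v - v (u·v) = 0; hence ker((I - K)^*) = span{v} = span{(1, -2, 3)}. Therefore (I - K) x = y is solvable iff <y, v> = 0, i.e. iff y_1 - 2y_2 + 3y_3 = 0. When this holds, K y = u (v·y) = 0, so (I - K) y = y and x = y is a particular solution; the full solution set is the line x = y + c·u = y + c·(2, -1, -1), c ∈ C.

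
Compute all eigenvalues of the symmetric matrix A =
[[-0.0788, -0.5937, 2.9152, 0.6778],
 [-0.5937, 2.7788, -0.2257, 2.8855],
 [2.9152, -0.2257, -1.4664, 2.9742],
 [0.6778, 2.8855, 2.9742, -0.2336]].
sigma(A) ≈ {-5, -2, 3, 5}

A is real symmetric, so its spectrum consists of real eigenvalues. Expanding the characteristic polynomial of the displayed matrix gives
  det(λ I - A) = p(λ) = λ^4 + (-1)λ^3 + (-31)λ^2 + (25)λ + (149.996).
Solving p(λ) = 0 yields eigenvalues ≈ -5, -2, 3, 5. (A is shown rounded to 4 decimals, so these recover the underlying integer eigenvalues to within that precision.)
Verification: the trace of A = 1 equals the sum of eigenvalues 1, and det(A) ≈ 149.9960 matches the eigenvalue product 150.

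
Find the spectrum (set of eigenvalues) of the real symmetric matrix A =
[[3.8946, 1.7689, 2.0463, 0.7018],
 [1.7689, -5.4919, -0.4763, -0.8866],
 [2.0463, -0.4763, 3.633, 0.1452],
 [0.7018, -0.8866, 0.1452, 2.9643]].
sigma(A) ≈ {-6, 2, 3, 6}

A is real symmetric, so its spectrum consists of real eigenvalues. Expanding the characteristic polynomial of the displayed matrix gives
  det(λ I - A) = p(λ) = λ^4 + (-5)λ^3 + (-30)λ^2 + (180.0026)λ + (-216.0053).
Solving p(λ) = 0 yields eigenvalues ≈ -6, 2, 3, 6. (A is shown rounded to 4 decimals, so these recover the underlying integer eigenvalues to within that precision.)
Verification: the trace of A = 5 equals the sum of eigenvalues 5, and det(A) ≈ -216.0053 matches the eigenvalue product -216.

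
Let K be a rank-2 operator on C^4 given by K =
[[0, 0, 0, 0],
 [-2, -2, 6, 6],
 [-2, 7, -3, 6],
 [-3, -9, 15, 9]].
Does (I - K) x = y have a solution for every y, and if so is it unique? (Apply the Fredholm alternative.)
(I - K) is invertible (det(I - K) = -120 ≠ 0), so for every y in C^4 the equation (I - K) x = y has a unique solution.

K has rank 2 and factors as K = U V^T = u1 v1^T + u2 v2^T with u1 = (0, 0, 3, -2), v1 = (0, 3, -3, 0), u2 = (0, 2, 2, 3), v2 = (-1, -1, 3, 3) (multiplying out reproduces the displayed K). The nonzero eigenvalues of U V^T coincide with those of the 2 x 2 matrix G = V^T U = [[v1·u1, v1·u2], [v2·u1, v2·u2]] = [[-9, 0], [3, 13]], and by the Sylvester determinant identity det(I_4 - U V^T) = det(I_2 - V^T U) = det([[10, 0], [-3, -12]]) = (10)(-12) - (0)(-3) = -120. (Direct check: I - K =
[[1, 0, 0, 0],
 [2, 3, -6, -6],
 [2, -7, 4, -6],
 [3, 9, -15, -8]]
has determinant -120.) The finite-dimensional Fredholm alternative says: either (I - K) is invertible, or ker(I - K) ≠ {0} and then range(I - K) = ker((I - K)^*)^⊥, with dim ker(I - K) = dim ker((I - K)^*). Since det(I - K) ≠ 0, 1 is not an eigenvalue of K and ker(I - K) = {0}, so we are in the first case: for every y there is a unique x = (I - K)^(-1) y. (Explicitly, by the Woodbury identity, (I - U V^T)^(-1) = I + U (I_2 - G)^(-1) V^T.)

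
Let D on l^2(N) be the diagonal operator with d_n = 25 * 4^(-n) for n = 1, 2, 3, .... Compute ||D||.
||D|| = 25/4 (attained at n = 1)

For D diagonal, ||D|| = sup_n |d_n|. The sequence d_n = 25 * 4^(-n) is positive and strictly decreasing (ratio 4^(-1) < 1), so the supremum is d_1 = 25/4. Hence ||D|| = 25/4.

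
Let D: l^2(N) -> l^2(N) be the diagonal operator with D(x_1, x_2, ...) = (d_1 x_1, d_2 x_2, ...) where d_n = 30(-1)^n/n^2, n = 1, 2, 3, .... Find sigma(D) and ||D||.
sigma(D) = {30(-1)^n/n^2 : n ≥ 1} ∪ {0}; ||D|| = 30

A bounded diagonal operator on l^2 with diagonal entries d_n has spectrum equal to the closure of {d_n : n ≥ 1}: every d_n is an eigenvalue (with eigenvector e_n), so {d_n} ⊂ sigma(D); the spectrum is closed, so its closure is too; and for lambda not in the closure, (D - lambda I) has bounded inverse (the diagonal entries 1/(d_n - lambda) are bounded). For our sequence d_n = 30(-1)^n/n^2, n = 1, 2, 3, ...:
  - {d_n} = {30(-1)^n/n^2 : n ≥ 1}; the only limit point is 0
  - closure = {30(-1)^n/n^2 : n ≥ 1} ∪ {0}
For the norm: a diagonal operator has ||D|| = sup_n |d_n|. Here |d_n| = 30/n^2 is decreasing, so sup_n |d_n| = |d_1| = 30. So ||D|| = 30.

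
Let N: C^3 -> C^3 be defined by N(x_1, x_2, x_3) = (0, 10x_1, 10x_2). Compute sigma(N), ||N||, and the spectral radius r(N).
sigma(N) = {0}; ||N|| = 10; r(N) = 0. (N is nilpotent with N^3 = 0.)

On C^3, N is a strictly lower-triangular matrix with 10 on the subdiagonal and zeros elsewhere, so its characteristic polynomial is lambda^3 and every eigenvalue is 0: sigma(N) = {0}. For the operator norm, N e_i = 10e_{i+1} for i = 1, ..., 2 and N e_3 = 0, so the singular values of N are 10 (with multiplicity 2) and 0; hence ||N|| = 10. The spectral radius r(N) = max|lambda| = 0. Note ||N|| > r(N) — characteristic of non-normal nilpotent operators. Indeed N^3 = 0.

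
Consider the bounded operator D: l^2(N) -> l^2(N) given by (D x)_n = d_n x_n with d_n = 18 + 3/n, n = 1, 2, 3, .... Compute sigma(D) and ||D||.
sigma(D) = {18 + 3/n : n ≥ 1} ∪ {18}; ||D|| = 21

A bounded diagonal operator on l^2 with diagonal entries d_n has spectrum equal to the closure of {d_n : n ≥ 1}: every d_n is an eigenvalue (with eigenvector e_n), so {d_n} ⊂ sigma(D); the spectrum is closed, so its closure is too; and for lambda not in the closure, (D - lambda I) has bounded inverse (the diagonal entries 1/(d_n - lambda) are bounded). For our sequence d_n = 18 + 3/n, n = 1, 2, 3, ...:
  - {d_n} = {18 + 3/n : n ≥ 1}; the only limit point is 18
  - closure = {18 + 3/n : n ≥ 1} ∪ {18}
For the norm: a diagonal operator has ||D|| = sup_n |d_n|. Here d_n = 18 + 3/n is positive and decreasing, so sup_n |d_n| = d_1 = 18 + 3 = 21. So ||D|| = 21.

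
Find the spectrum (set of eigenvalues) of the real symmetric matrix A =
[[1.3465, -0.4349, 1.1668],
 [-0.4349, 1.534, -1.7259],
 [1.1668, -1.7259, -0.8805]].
sigma(A) ≈ {-2, 1, 3}

A is real symmetric, so its spectrum consists of real eigenvalues. Expanding the characteristic polynomial of the displayed matrix gives
  det(λ I - A) = p(λ) = λ^3 + (-2)λ^2 + (-5)λ + (6).
Solving p(λ) = 0 yields eigenvalues ≈ -2, 1, 3. (A is shown rounded to 4 decimals, so these recover the underlying integer eigenvalues to within that precision.)
Verification: the trace of A = 2 equals the sum of eigenvalues 2, and det(A) ≈ -5.9999 matches the eigenvalue product -6.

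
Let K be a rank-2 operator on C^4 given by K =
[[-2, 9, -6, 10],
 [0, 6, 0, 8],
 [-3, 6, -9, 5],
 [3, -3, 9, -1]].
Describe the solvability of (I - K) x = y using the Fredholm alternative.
(I - K) is invertible (det(I - K) = -105 ≠ 0), so for every y in C^4 the equation (I - K) x = y has a unique solution.

K has rank 2 and factors as K = U V^T = u1 v1^T + u2 v2^T with u1 = (1, 2, -1, 2), v1 = (1, 0, 3, 1), u2 = (3, 2, 2, -1), v2 = (-1, 3, -3, 3) (multiplying out reproduces the displayed K). The nonzero eigenvalues of U V^T coincide with those of the 2 x 2 matrix G = V^T U = [[v1·u1, v1·u2], [v2·u1, v2·u2]] = [[0, 8], [14, -6]], and by the Sylvester determinant identity det(I_4 - U V^T) = det(I_2 - V^T U) = det([[1, -8], [-14, 7]]) = (1)(7) - (-8)(-14) = -105. (Direct check: I - K =
[[3, -9, 6, -10],
 [0, -5, 0, -8],
 [3, -6, 10, -5],
 [-3, 3, -9, 2]]
has determinant -105.) The finite-dimensional Fredholm alternative says: either (I - K) is invertible, or ker(I - K) ≠ {0} and then range(I - K) = ker((I - K)^*)^⊥, with dim ker(I - K) = dim ker((I - K)^*). Since det(I - K) ≠ 0, 1 is not an eigenvalue of K and ker(I - K) = {0}, so we are in the first case: for every y there is a unique x = (I - K)^(-1) y. (Explicitly, by the Woodbury identity, (I - U V^T)^(-1) = I + U (I_2 - G)^(-1) V^T.)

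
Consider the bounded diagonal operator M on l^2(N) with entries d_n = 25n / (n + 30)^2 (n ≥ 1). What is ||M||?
||M|| = 5/24 (attained at n = 30)

For M diagonal, ||M|| = sup_n |d_n|. Treat f(x) = 25x / (x + 30)^2 for real x > 0. By the quotient rule, f'(x) = 25(30 - x)/(x + 30)^3, which is positive for x < 30 and negative for x > 30. So f has a unique maximum at x = 30, and since 30 is a positive integer, the supremum over n ≥ 1 is attained at n = 30: d_30 = 25·30/(30 + 30)^2 = 25·30/3600 = 5/24. Hence ||M|| = 5/24.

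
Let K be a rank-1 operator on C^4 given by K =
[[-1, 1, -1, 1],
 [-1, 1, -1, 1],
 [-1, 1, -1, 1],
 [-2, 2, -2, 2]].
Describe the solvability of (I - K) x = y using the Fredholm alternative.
(I - K) is singular (det(I - K) = 0, i.e. 1 ∈ sigma(K)). (I - K) x = y is solvable iff y ⊥ ker((I - K)^*) = span{(-1, 1, -1, 1)}, i.e. iff -y_1 + y_2 - y_3 + y_4 = 0. When solvable, the solutions are x = y + c·(1, 1, 1, 2), c arbitrary (ker(I - K) = span{(1, 1, 1, 2)}, dimension 1).

K has rank 1, so it is an outer product K = u v^T: every row of K is a multiple of one row vector. Reading off the entries, u = (1, 1, 1, 2) and v = (-1, 1, -1, 1) (row i of K equals u_i·v^T). A rank-one matrix u v^T satisfies K u = u (v·u) and kills the (3)-dimensional subspace v^⊥, so its characteristic polynomial is lambda^3 (lambda - v·u) with v·u = tr K = 1. Hence the eigenvalues of I - K are 1 (multiplicity 3) and 1 - (1) = 0, so det(I - K) = 0. (Direct check: I - K =
[[2, -1, 1, -1],
 [1, 0, 1, -1],
 [1, -1, 2, -1],
 [2, -2, 2, -1]]
has determinant 0.) So 1 is an eigenvalue of K and (I - K) is not invertible. The finite-dimensional Fredholm alternative says: either (I - K) is invertible, or ker(I - K) ≠ {0} and then range(I - K) = ker((I - K)^*)^⊥, with dim ker(I - K) = dim ker((I - K)^*). We are in the second case, so we need both kernels. Kernel of I - K: (I - K) u = u - u (v·u) = u - u = 0, so ker(I - K) = span{u} = span{(1, 1, 1, 2)} (it is exactly 1-dimensional because rank(I - K) = 3). Kernel of the adjoint: K is real, so (I - K)^* = I - K^T = I - v u^T, and (I - v u^T) v = v - v (u·v) = 0; hence ker((I - K)^*) = span{v} = span{(-1, 1, -1, 1)}. Therefore (I - K) x = y is solvable iff <y, v> = 0, i.e. iff -y_1 + y_2 - y_3 + y_4 = 0. When this holds, K y = u (v·y) = 0, so (I - K) y = y and x = y is a particular solution; the full solution set is the line x = y + c·u = y + c·(1, 1, 1, 2), c ∈ C.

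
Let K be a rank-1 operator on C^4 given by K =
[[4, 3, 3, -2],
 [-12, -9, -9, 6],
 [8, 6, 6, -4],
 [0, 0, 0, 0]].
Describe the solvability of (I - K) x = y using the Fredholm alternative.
(I - K) is singular (det(I - K) = 0, i.e. 1 ∈ sigma(K)). (I - K) x = y is solvable iff y ⊥ ker((I - K)^*) = span{(4, 3, 3, -2)}, i.e. iff 4y_1 + 3y_2 + 3y_3 - 2y_4 = 0. When solvable, the solutions are x = y + c·(1, -3, 2, 0), c arbitrary (ker(I - K) = span{(1, -3, 2, 0)}, dimension 1).

K has rank 1, so it is an outer product K = u v^T: every row of K is a multiple of one row vector. Reading off the entries, u = (1, -3, 2, 0) and v = (4, 3, 3, -2) (row i of K equals u_i·v^T). A rank-one matrix u v^T satisfies K u = u (v·u) and kills the (3)-dimensional subspace v^⊥, so its characteristic polynomial is lambda^3 (lambda - v·u) with v·u = tr K = 1. Hence the eigenvalues of I - K are 1 (multiplicity 3) and 1 - (1) = 0, so det(I - K) = 0. (Direct check: I - K =
[[-3, -3, -3, 2],
 [12, 10, 9, -6],
 [-8, -6, -5, 4],
 [0, 0, 0, 1]]
has determinant 0.) So 1 is an eigenvalue of K and (I - K) is not invertible. The finite-dimensional Fredholm alternative says: either (I - K) is invertible, or ker(I - K) ≠ {0} and then range(I - K) = ker((I - K)^*)^⊥, with dim ker(I - K) = dim ker((I - K)^*). We are in the second case, so we need both kernels. Kernel of I - K: (I - K) u = u - u (v·u) = u - u = 0, so ker(I - K) = span{u} = span{(1, -3, 2, 0)} (it is exactly 1-dimensional because rank(I - K) = 3). Kernel of the adjoint: K is real, so (I - K)^* = I - K^T = I - v u^T, and (I - v u^T) v = v - v (u·v) = 0; hence ker((I - K)^*) = span{v} = span{(4, 3, 3, -2)}. Therefore (I - K) x = y is solvable iff <y, v> = 0, i.e. iff 4y_1 + 3y_2 + 3y_3 - 2y_4 = 0. When this holds, K y = u (v·y) = 0, so (I - K) y = y and x = y is a particular solution; the full solution set is the line x = y + c·u = y + c·(1, -3, 2, 0), c ∈ C.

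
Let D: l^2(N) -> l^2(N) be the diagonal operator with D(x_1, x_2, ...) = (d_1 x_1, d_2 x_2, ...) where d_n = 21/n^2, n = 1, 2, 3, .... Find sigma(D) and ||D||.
sigma(D) = {21/n^2 : n ≥ 1} ∪ {0}; ||D|| = 21

A bounded diagonal operator on l^2 with diagonal entries d_n has spectrum equal to the closure of {d_n : n ≥ 1}: every d_n is an eigenvalue (with eigenvector e_n), so {d_n} ⊂ sigma(D); the spectrum is closed, so its closure is too; and for lambda not in the closure, (D - lambda I) has bounded inverse (the diagonal entries 1/(d_n - lambda) are bounded). For our sequence d_n = 21/n^2, n = 1, 2, 3, ...:
  - {d_n} = {21/n^2 : n ≥ 1}; the only limit point is 0
  - closure = {21/n^2 : n ≥ 1} ∪ {0}
For the norm: a diagonal operator has ||D|| = sup_n |d_n|. Here d_n = 21/n^2 is positive and decreasing, so sup_n |d_n| = d_1 = 21. So ||D|| = 21.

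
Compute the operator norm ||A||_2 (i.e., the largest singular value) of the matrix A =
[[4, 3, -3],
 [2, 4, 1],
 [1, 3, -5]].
||A||_2 ≈ 8.3373 (= sqrt(largest eigenvalue of A^T A))

||A||_2 = sigma_max(A) = sqrt(lambda_max(A^T A)). Form the symmetric matrix M = A^T A =
[[21, 23, -15],
 [23, 34, -20],
 [-15, -20, 35]].
Its characteristic polynomial (trace, sum of principal 2x2 minors, determinant of M give the coefficients) is
  p(λ) = det(λ I - M) = λ^3 - 90λ^2 + 1485λ - 4225.
No integer candidate from the rational root theorem (±divisors of 4225) is a root, so the roots are irrational. The cubic discriminant is Δ = 2125301625 > 0, so there are three distinct real roots. p(3) = -553 and p(4) = 339 have opposite signs, so a root lies in (3, 4); Newton's method refines it to λ ≈ 3.5986. p(16) = 591 and p(17) = -77 have opposite signs, so a root lies in (16, 17); Newton's method refines it to λ ≈ 16.8906. p(69) = -1741 and p(70) = 1725 have opposite signs, so a root lies in (69, 70); Newton's method refines it to λ ≈ 69.5109. Check (Vieta): the three roots sum to 90, matching tr M = 90.
So the eigenvalues of A^T A are ≈ 3.5986, 16.8906, 69.5109 (all ≥ 0, as they must be for A^T A). The largest is λ_max ≈ 69.5109, hence ||A||_2 = sqrt(λ_max) ≈ 8.3373.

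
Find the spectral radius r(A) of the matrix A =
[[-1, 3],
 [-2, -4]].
r(A) = sqrt(10) ≈ 3.1623

The eigenvalues of A are the roots of its characteristic polynomial. With M = A (coefficients from the trace and determinant):
  p(λ) = det(λ I - M) = λ^2 + 5λ + 10.
For λ^2 + 5λ + 10 the discriminant is -15. It is negative, so the roots are the complex-conjugate pair λ = -5/2 ± (sqrt(15)/2) i ≈ -2.5 ± 1.9365i. For a conjugate pair the product of the roots equals the constant term, so |λ|^2 = 10 and |λ| = sqrt(10) ≈ 3.1623.
Thus the eigenvalues (to 4 decimals) are -2.5 ± 1.9365i (modulus 3.1623). The spectral radius is the largest modulus: r(A) = sqrt(10) ≈ 3.1623. (Cross-check: r(A) ≤ ||A||_2 ≈ 5.1167; equality holds whenever A is normal, though it can also hold for some non-normal A.)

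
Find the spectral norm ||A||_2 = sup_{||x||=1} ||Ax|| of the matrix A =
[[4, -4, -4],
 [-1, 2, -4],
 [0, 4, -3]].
||A||_2 ≈ 6.9793 (= sqrt(largest eigenvalue of A^T A))

||A||_2 = sigma_max(A) = sqrt(lambda_max(A^T A)). Form the symmetric matrix M = A^T A =
[[17, -18, -12],
 [-18, 36, -4],
 [-12, -4, 41]].
Its characteristic polynomial (trace, sum of principal 2x2 minors, determinant of M give the coefficients) is
  p(λ) = det(λ I - M) = λ^3 - 94λ^2 + 2301λ - 4624.
No integer candidate from the rational root theorem (±divisors of 4624) is a root, so the roots are irrational. The cubic discriminant is Δ = 114390224 > 0, so there are three distinct real roots. p(2) = -390 and p(3) = 1460 have opposite signs, so a root lies in (2, 3); Newton's method refines it to λ ≈ 2.2032. p(43) = 20 and p(44) = -180 have opposite signs, so a root lies in (43, 44); Newton's method refines it to λ ≈ 43.0858. p(48) = -160 and p(49) = 80 have opposite signs, so a root lies in (48, 49); Newton's method refines it to λ ≈ 48.7109. Check (Vieta): the three roots sum to 94, matching tr M = 94.
So the eigenvalues of A^T A are ≈ 2.2032, 43.0858, 48.7109 (all ≥ 0, as they must be for A^T A). The largest is λ_max ≈ 48.7109, hence ||A||_2 = sqrt(λ_max) ≈ 6.9793.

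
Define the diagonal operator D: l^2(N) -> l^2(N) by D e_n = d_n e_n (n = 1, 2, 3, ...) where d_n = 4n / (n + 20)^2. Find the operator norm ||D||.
||D|| = 1/20 (attained at n = 20)

For D diagonal, ||D|| = sup_n |d_n|. Treat f(x) = 4x / (x + 20)^2 for real x > 0. By the quotient rule, f'(x) = 4(20 - x)/(x + 20)^3, which is positive for x < 20 and negative for x > 20. So f has a unique maximum at x = 20, and since 20 is a positive integer, the supremum over n ≥ 1 is attained at n = 20: d_20 = 4·20/(20 + 20)^2 = 4·20/1600 = 1/20. Hence ||D|| = 1/20.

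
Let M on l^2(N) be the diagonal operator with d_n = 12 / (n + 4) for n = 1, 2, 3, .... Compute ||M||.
||M|| = 12/5 (attained at n = 1)

For M diagonal, ||M|| = sup_n |d_n| = sup_n 12/(n + 4). This is positive and strictly decreasing in n, so the supremum is attained at n = 1: d_1 = 12/(1 + 4) = 12/5. Hence ||M|| = 12/5.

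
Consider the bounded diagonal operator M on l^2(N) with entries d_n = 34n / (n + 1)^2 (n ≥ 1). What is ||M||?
||M|| = 17/2 (attained at n = 1)

For M diagonal, ||M|| = sup_n |d_n|. Treat f(x) = 34x / (x + 1)^2 for real x > 0. By the quotient rule, f'(x) = 34(1 - x)/(x + 1)^3, which is positive for x < 1 and negative for x > 1. So f has a unique maximum at x = 1, and since 1 is a positive integer, the supremum over n ≥ 1 is attained at n = 1: d_1 = 34·1/(1 + 1)^2 = 34·1/4 = 17/2. Hence ||M|| = 17/2.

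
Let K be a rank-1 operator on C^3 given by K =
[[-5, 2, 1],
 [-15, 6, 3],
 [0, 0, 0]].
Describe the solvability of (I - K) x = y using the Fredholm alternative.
(I - K) is singular (det(I - K) = 0, i.e. 1 ∈ sigma(K)). (I - K) x = y is solvable iff y ⊥ ker((I - K)^*) = span{(-5, 2, 1)}, i.e. iff -5y_1 + 2y_2 + y_3 = 0. When solvable, the solutions are x = y + c·(1, 3, 0), c arbitrary (ker(I - K) = span{(1, 3, 0)}, dimension 1).

K has rank 1, so it is an outer product K = u v^T: every row of K is a multiple of one row vector. Reading off the entries, u = (1, 3, 0) and v = (-5, 2, 1) (row i of K equals u_i·v^T). A rank-one matrix u v^T satisfies K u = u (v·u) and kills the (2)-dimensional subspace v^⊥, so its characteristic polynomial is lambda^2 (lambda - v·u) with v·u = tr K = 1. Hence the eigenvalues of I - K are 1 (multiplicity 2) and 1 - (1) = 0, so det(I - K) = 0. (Direct check: I - K =
[[6, -2, -1],
 [15, -5, -3],
 [0, 0, 1]]
has determinant 0.) So 1 is an eigenvalue of K and (I - K) is not invertible. The finite-dimensional Fredholm alternative says: either (I - K) is invertible, or ker(I - K) ≠ {0} and then range(I - K) = ker((I - K)^*)^⊥, with dim ker(I - K) = dim ker((I - K)^*). We are in the second case, so we need both kernels. Kernel of I - K: (I - K) u = u - u (v·u) = u - u = 0, so ker(I - K) = span{u} = span{(1, 3, 0)} (it is exactly 1-dimensional because rank(I - K) = 2). Kernel of the adjoint: K is real, so (I - K)^* = I - K^T = I - v u^T, and (I - v u^T) v = v - v (u·v) = 0; hence ker((I - K)^*) = span{v} = span{(-5, 2, 1)}. Therefore (I - K) x = y is solvable iff <y, v> = 0, i.e. iff -5y_1 + 2y_2 + y_3 = 0. When this holds, K y = u (v·y) = 0, so (I - K) y = y and x = y is a particular solution; the full solution set is the line x = y + c·u = y + c·(1, 3, 0), c ∈ C.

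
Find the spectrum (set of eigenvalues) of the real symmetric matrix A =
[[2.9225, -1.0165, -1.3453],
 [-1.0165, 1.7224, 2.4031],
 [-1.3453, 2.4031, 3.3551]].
sigma(A) ≈ {0, 2, 6}

A is real symmetric, so its spectrum consists of real eigenvalues. Expanding the characteristic polynomial of the displayed matrix gives
  det(λ I - A) = p(λ) = λ^3 + (-8)λ^2 + (12)λ + (0).
Solving p(λ) = 0 yields eigenvalues ≈ 0, 2, 6. (A is shown rounded to 4 decimals, so these recover the underlying integer eigenvalues to within that precision.)
Verification: the trace of A = 8 equals the sum of eigenvalues 8, and det(A) ≈ -0.0000 matches the eigenvalue product 0.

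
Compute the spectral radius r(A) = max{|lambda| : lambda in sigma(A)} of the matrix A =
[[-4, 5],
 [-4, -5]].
r(A) = sqrt(40) ≈ 6.3246

The eigenvalues of A are the roots of its characteristic polynomial. With M = A (coefficients from the trace and determinant):
  p(λ) = det(λ I - M) = λ^2 + 9λ + 40.
For λ^2 + 9λ + 40 the discriminant is -79. It is negative, so the roots are the complex-conjugate pair λ = -9/2 ± (sqrt(79)/2) i ≈ -4.5 ± 4.4441i. For a conjugate pair the product of the roots equals the constant term, so |λ|^2 = 40 and |λ| = sqrt(40) ≈ 6.3246.
Thus the eigenvalues (to 4 decimals) are -4.5 ± 4.4441i (modulus 6.3246). The spectral radius is the largest modulus: r(A) = sqrt(40) ≈ 6.3246. (Cross-check: r(A) ≤ ||A||_2 ≈ 7.0711; equality holds whenever A is normal, though it can also hold for some non-normal A.)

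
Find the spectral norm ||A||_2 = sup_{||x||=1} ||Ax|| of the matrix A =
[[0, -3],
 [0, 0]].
||A||_2 = 3 (= sqrt(largest eigenvalue of A^T A))

||A||_2 = sigma_max(A) = sqrt(lambda_max(A^T A)). Form the symmetric matrix M = A^T A =
[[0, 0],
 [0, 9]].
Its characteristic polynomial (trace, determinant of M give the coefficients) is
  p(λ) = det(λ I - M) = λ^2 - 9λ.
For λ^2 - 9λ the discriminant is 81. It is a perfect square (9^2), so the roots are rational: λ = (9 ± 9)/2 = 9, 0.
So the eigenvalues of A^T A are ≈ 0, 9 (all ≥ 0, as they must be for A^T A). The largest is λ_max = 9, hence ||A||_2 = sqrt(λ_max) = 3.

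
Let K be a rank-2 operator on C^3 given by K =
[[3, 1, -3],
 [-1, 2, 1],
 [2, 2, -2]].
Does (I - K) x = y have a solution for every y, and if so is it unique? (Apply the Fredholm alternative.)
(I - K) is invertible (det(I - K) = -1 ≠ 0), so for every y in C^3 the equation (I - K) x = y has a unique solution.

K has rank 2 and factors as K = U V^T = u1 v1^T + u2 v2^T with u1 = (3, -1, 2), v1 = (1, 1, -1), u2 = (-2, 3, 0), v2 = (0, 1, 0) (multiplying out reproduces the displayed K). The nonzero eigenvalues of U V^T coincide with those of the 2 x 2 matrix G = V^T U = [[v1·u1, v1·u2], [v2·u1, v2·u2]] = [[0, 1], [-1, 3]], and by the Sylvester determinant identity det(I_3 - U V^T) = det(I_2 - V^T U) = det([[1, -1], [1, -2]]) = (1)(-2) - (-1)(1) = -1. (Direct check: I - K =
[[-2, -1, 3],
 [1, -1, -1],
 [-2, -2, 3]]
has determinant -1.) The finite-dimensional Fredholm alternative says: either (I - K) is invertible, or ker(I - K) ≠ {0} and then range(I - K) = ker((I - K)^*)^⊥, with dim ker(I - K) = dim ker((I - K)^*). Since det(I - K) ≠ 0, 1 is not an eigenvalue of K and ker(I - K) = {0}, so we are in the first case: for every y there is a unique x = (I - K)^(-1) y. (Explicitly, by the Woodbury identity, (I - U V^T)^(-1) = I + U (I_2 - G)^(-1) V^T.)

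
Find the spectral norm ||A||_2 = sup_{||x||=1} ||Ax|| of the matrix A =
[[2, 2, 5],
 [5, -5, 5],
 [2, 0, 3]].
||A||_2 ≈ 9.8907 (= sqrt(largest eigenvalue of A^T A))

||A||_2 = sigma_max(A) = sqrt(lambda_max(A^T A)). Form the symmetric matrix M = A^T A =
[[33, -21, 41],
 [-21, 29, -15],
 [41, -15, 59]].
Its characteristic polynomial (trace, sum of principal 2x2 minors, determinant of M give the coefficients) is
  p(λ) = det(λ I - M) = λ^3 - 121λ^2 + 2268λ - 100.
No integer candidate from the rational root theorem (±divisors of 100) is a root, so the roots are irrational. The cubic discriminant is Δ = 28431031856 > 0, so there are three distinct real roots. p(0) = -100 and p(1) = 2048 have opposite signs, so a root lies in (0, 1); Newton's method refines it to λ ≈ 0.0442. p(23) = 222 and p(24) = -1540 have opposite signs, so a root lies in (23, 24); Newton's method refines it to λ ≈ 23.1292. p(97) = -5920 and p(98) = 1272 have opposite signs, so a root lies in (97, 98); Newton's method refines it to λ ≈ 97.8266. Check (Vieta): the three roots sum to 121, matching tr M = 121.
So the eigenvalues of A^T A are ≈ 0.0442, 23.1292, 97.8266 (all ≥ 0, as they must be for A^T A). The largest is λ_max ≈ 97.8266, hence ||A||_2 = sqrt(λ_max) ≈ 9.8907.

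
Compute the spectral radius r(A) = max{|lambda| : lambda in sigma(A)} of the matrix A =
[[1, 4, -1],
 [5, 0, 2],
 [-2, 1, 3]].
r(A) ≈ 4.7297

The eigenvalues of A are the roots of its characteristic polynomial. With M = A (coefficients from the trace, the sum of principal 2x2 minors, and det A):
  p(λ) = det(λ I - M) = λ^3 - 4λ^2 - 21λ + 83.
No integer candidate from the rational root theorem (±divisors of 83) is a root, so the roots are irrational. The cubic discriminant is Δ = 4841 > 0, so there are three distinct real roots. p(-5) = -37 and p(-4) = 39 have opposite signs, so a root lies in (-5, -4); Newton's method refines it to λ ≈ -4.5698. p(3) = 11 and p(4) = -1 have opposite signs, so a root lies in (3, 4); Newton's method refines it to λ ≈ 3.8401. p(4) = -1 and p(5) = 3 have opposite signs, so a root lies in (4, 5); Newton's method refines it to λ ≈ 4.7297. Check (Vieta): the three roots sum to 4, matching tr M = 4.
Thus the eigenvalues (to 4 decimals) are -4.5698 (modulus 4.5698); 3.8401 (modulus 3.8401); 4.7297 (modulus 4.7297). The spectral radius is the largest modulus: r(A) ≈ 4.7297. (Cross-check: r(A) ≤ ||A||_2 ≈ 5.5478; equality holds whenever A is normal, though it can also hold for some non-normal A.)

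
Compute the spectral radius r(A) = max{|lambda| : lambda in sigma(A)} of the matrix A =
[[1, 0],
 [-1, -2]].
r(A) = 2

The eigenvalues of A are the roots of its characteristic polynomial. With M = A (coefficients from the trace and determinant):
  p(λ) = det(λ I - M) = λ^2 + λ - 2.
For λ^2 + λ - 2 the discriminant is 9. It is a perfect square (3^2), so the roots are rational: λ = (-1 ± 3)/2 = 1, -2.
Thus the eigenvalues (to 4 decimals) are 1 (modulus 1); -2 (modulus 2). The spectral radius is the largest modulus: r(A) = 2. (Cross-check: r(A) ≤ ||A||_2 ≈ 2.2882; equality holds whenever A is normal, though it can also hold for some non-normal A.)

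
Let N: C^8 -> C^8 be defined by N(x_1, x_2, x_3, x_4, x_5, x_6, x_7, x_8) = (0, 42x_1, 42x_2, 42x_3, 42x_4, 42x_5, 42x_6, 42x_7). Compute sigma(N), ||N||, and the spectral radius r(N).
sigma(N) = {0}; ||N|| = 42; r(N) = 0. (N is nilpotent with N^8 = 0.)

On C^8, N is a strictly lower-triangular matrix with 42 on the subdiagonal and zeros elsewhere, so its characteristic polynomial is lambda^8 and every eigenvalue is 0: sigma(N) = {0}. For the operator norm, N e_i = 42e_{i+1} for i = 1, ..., 7 and N e_8 = 0, so the singular values of N are 42 (with multiplicity 7) and 0; hence ||N|| = 42. The spectral radius r(N) = max|lambda| = 0. Note ||N|| > r(N) — characteristic of non-normal nilpotent operators. Indeed N^8 = 0.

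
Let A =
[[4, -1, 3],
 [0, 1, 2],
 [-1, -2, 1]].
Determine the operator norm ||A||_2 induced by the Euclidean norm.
||A||_2 ≈ 5.2129 (= sqrt(largest eigenvalue of A^T A))

||A||_2 = sigma_max(A) = sqrt(lambda_max(A^T A)). Form the symmetric matrix M = A^T A =
[[17, -2, 11],
 [-2, 6, -3],
 [11, -3, 14]].
Its characteristic polynomial (trace, sum of principal 2x2 minors, determinant of M give the coefficients) is
  p(λ) = det(λ I - M) = λ^3 - 37λ^2 + 290λ - 625.
No integer candidate from the rational root theorem (±divisors of 625) is a root, so the roots are irrational. The cubic discriminant is Δ = 1110025 > 0, so there are three distinct real roots. p(3) = -61 and p(4) = 7 have opposite signs, so a root lies in (3, 4); Newton's method refines it to λ ≈ 3.8473. p(5) = 25 and p(6) = -1 have opposite signs, so a root lies in (5, 6); Newton's method refines it to λ ≈ 5.9781. p(27) = -85 and p(28) = 439 have opposite signs, so a root lies in (27, 28); Newton's method refines it to λ ≈ 27.1746. Check (Vieta): the three roots sum to 37, matching tr M = 37.
So the eigenvalues of A^T A are ≈ 3.8473, 5.9781, 27.1746 (all ≥ 0, as they must be for A^T A). The largest is λ_max ≈ 27.1746, hence ||A||_2 = sqrt(λ_max) ≈ 5.2129.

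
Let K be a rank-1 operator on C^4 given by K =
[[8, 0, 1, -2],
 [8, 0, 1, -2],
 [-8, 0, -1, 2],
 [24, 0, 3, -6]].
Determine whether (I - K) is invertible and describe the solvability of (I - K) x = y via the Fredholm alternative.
(I - K) is singular (det(I - K) = 0, i.e. 1 ∈ sigma(K)). (I - K) x = y is solvable iff y ⊥ ker((I - K)^*) = span{(8, 0, 1, -2)}, i.e. iff 8y_1 + y_3 - 2y_4 = 0. When solvable, the solutions are x = y + c·(1, 1, -1, 3), c arbitrary (ker(I - K) = span{(1, 1, -1, 3)}, dimension 1).

K has rank 1, so it is an outer product K = u v^T: every row of K is a multiple of one row vector. Reading off the entries, u = (1, 1, -1, 3) and v = (8, 0, 1, -2) (row i of K equals u_i·v^T). A rank-one matrix u v^T satisfies K u = u (v·u) and kills the (3)-dimensional subspace v^⊥, so its characteristic polynomial is lambda^3 (lambda - v·u) with v·u = tr K = 1. Hence the eigenvalues of I - K are 1 (multiplicity 3) and 1 - (1) = 0, so det(I - K) = 0. (Direct check: I - K =
[[-7, 0, -1, 2],
 [-8, 1, -1, 2],
 [8, 0, 2, -2],
 [-24, 0, -3, 7]]
has determinant 0.) So 1 is an eigenvalue of K and (I - K) is not invertible. The finite-dimensional Fredholm alternative says: either (I - K) is invertible, or ker(I - K) ≠ {0} and then range(I - K) = ker((I - K)^*)^⊥, with dim ker(I - K) = dim ker((I - K)^*). We are in the second case, so we need both kernels. Kernel of I - K: (I - K) u = u - u (v·u) = u - u = 0, so ker(I - K) = span{u} = span{(1, 1, -1, 3)} (it is exactly 1-dimensional because rank(I - K) = 3). Kernel of the adjoint: K is real, so (I - K)^* = I - K^T = I - v u^T, and (I - v u^T) v = v - v (u·v) = 0; hence ker((I - K)^*) = span{v} = span{(8, 0, 1, -2)}. Therefore (I - K) x = y is solvable iff <y, v> = 0, i.e. iff 8y_1 + y_3 - 2y_4 = 0. When this holds, K y = u (v·y) = 0, so (I - K) y = y and x = y is a particular solution; the full solution set is the line x = y + c·u = y + c·(1, 1, -1, 3), c ∈ C.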